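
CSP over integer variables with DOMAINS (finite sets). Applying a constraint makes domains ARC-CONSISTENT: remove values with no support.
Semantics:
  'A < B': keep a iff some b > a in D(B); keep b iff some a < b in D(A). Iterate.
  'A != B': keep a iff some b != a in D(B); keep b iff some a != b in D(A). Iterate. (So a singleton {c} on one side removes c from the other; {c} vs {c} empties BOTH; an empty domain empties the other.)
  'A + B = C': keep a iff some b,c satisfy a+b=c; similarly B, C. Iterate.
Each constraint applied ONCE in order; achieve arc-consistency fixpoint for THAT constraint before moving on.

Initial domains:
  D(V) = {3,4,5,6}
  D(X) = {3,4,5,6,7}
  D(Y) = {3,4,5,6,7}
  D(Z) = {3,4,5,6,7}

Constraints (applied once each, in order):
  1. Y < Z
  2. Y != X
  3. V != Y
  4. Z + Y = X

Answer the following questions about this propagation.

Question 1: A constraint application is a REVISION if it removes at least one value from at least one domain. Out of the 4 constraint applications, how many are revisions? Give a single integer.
Answer: 2

Derivation:
Constraint 1 (Y < Z) on D(Y)={3,4,5,6,7} D(Z)={3,4,5,6,7}: Y {3,4,5,6,7}->{3,4,5,6}; Z {3,4,5,6,7}->{4,5,6,7} => REVISION
Constraint 2 (Y != X) on D(Y)={3,4,5,6} D(X)={3,4,5,6,7}: no change => not a revision
Constraint 3 (V != Y) on D(V)={3,4,5,6} D(Y)={3,4,5,6}: no change => not a revision
Constraint 4 (Z + Y = X) on D(Z)={4,5,6,7} D(Y)={3,4,5,6} D(X)={3,4,5,6,7}: Z {4,5,6,7}->{4}; Y {3,4,5,6}->{3}; X {3,4,5,6,7}->{7} => REVISION
Total revisions = 2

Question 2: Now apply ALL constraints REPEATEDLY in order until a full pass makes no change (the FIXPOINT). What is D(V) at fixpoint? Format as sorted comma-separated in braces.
Answer: {4,5,6}

Derivation:
pass 0 (initial): D(V)={3,4,5,6}
pass 1: X {3,4,5,6,7}->{7}; Y {3,4,5,6,7}->{3}; Z {3,4,5,6,7}->{4}
pass 2: V {3,4,5,6}->{4,5,6}
pass 3: no change
Fixpoint after 3 passes: D(V) = {4,5,6}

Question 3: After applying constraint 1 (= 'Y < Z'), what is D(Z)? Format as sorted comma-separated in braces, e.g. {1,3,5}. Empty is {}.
Answer: {4,5,6,7}

Derivation:
Constraint 1 (Y < Z) on D(Y)={3,4,5,6,7} D(Z)={3,4,5,6,7}: Y {3,4,5,6,7}->{3,4,5,6}; Z {3,4,5,6,7}->{4,5,6,7}
So after constraint 1: D(Z) = {4,5,6,7}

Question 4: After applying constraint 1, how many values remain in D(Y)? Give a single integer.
Answer: 4

Derivation:
Constraint 1 (Y < Z) on D(Y)={3,4,5,6,7} D(Z)={3,4,5,6,7}: Y {3,4,5,6,7}->{3,4,5,6}; Z {3,4,5,6,7}->{4,5,6,7}
So after constraint 1: D(Y)={3,4,5,6}, size = 4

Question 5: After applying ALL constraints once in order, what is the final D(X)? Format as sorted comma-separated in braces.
Answer: {7}

Derivation:
Constraint 1 (Y < Z) on D(Y)={3,4,5,6,7} D(Z)={3,4,5,6,7}: Y {3,4,5,6,7}->{3,4,5,6}; Z {3,4,5,6,7}->{4,5,6,7}
Constraint 2 (Y != X) on D(Y)={3,4,5,6} D(X)={3,4,5,6,7}: no change
Constraint 3 (V != Y) on D(V)={3,4,5,6} D(Y)={3,4,5,6}: no change
Constraint 4 (Z + Y = X) on D(Z)={4,5,6,7} D(Y)={3,4,5,6} D(X)={3,4,5,6,7}: Z {4,5,6,7}->{4}; Y {3,4,5,6}->{3}; X {3,4,5,6,7}->{7}
So after all 4 constraints: D(X) = {7}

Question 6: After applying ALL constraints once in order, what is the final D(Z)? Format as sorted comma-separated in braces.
Answer: {4}

Derivation:
Constraint 1 (Y < Z) on D(Y)={3,4,5,6,7} D(Z)={3,4,5,6,7}: Y {3,4,5,6,7}->{3,4,5,6}; Z {3,4,5,6,7}->{4,5,6,7}
Constraint 2 (Y != X) on D(Y)={3,4,5,6} D(X)={3,4,5,6,7}: no change
Constraint 3 (V != Y) on D(V)={3,4,5,6} D(Y)={3,4,5,6}: no change
Constraint 4 (Z + Y = X) on D(Z)={4,5,6,7} D(Y)={3,4,5,6} D(X)={3,4,5,6,7}: Z {4,5,6,7}->{4}; Y {3,4,5,6}->{3}; X {3,4,5,6,7}->{7}
So after all 4 constraints: D(Z) = {4}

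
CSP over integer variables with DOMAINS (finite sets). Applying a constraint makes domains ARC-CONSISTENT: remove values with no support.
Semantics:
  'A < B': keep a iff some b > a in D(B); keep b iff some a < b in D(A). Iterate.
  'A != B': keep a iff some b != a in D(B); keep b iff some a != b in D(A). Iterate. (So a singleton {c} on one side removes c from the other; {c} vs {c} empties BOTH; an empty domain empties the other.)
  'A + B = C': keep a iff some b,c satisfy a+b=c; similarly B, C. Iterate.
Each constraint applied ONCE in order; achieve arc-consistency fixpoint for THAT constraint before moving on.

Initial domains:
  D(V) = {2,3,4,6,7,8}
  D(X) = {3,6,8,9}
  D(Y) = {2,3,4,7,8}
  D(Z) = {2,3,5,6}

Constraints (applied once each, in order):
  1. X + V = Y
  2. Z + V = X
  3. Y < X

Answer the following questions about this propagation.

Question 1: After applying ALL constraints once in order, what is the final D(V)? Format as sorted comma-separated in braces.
Constraint 1 (X + V = Y) on D(X)={3,6,8,9} D(V)={2,3,4,6,7,8} D(Y)={2,3,4,7,8}: X {3,6,8,9}->{3,6}; V {2,3,4,6,7,8}->{2,4}; Y {2,3,4,7,8}->{7,8}
Constraint 2 (Z + V = X) on D(Z)={2,3,5,6} D(V)={2,4} D(X)={3,6}: Z {2,3,5,6}->{2}; V {2,4}->{4}; X {3,6}->{6}
Constraint 3 (Y < X) on D(Y)={7,8} D(X)={6}: Y {7,8}->{}; X {6}->{}
So after all 3 constraints: D(V) = {4}

Answer: {4}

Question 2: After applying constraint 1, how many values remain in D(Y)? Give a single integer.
Constraint 1 (X + V = Y) on D(X)={3,6,8,9} D(V)={2,3,4,6,7,8} D(Y)={2,3,4,7,8}: X {3,6,8,9}->{3,6}; V {2,3,4,6,7,8}->{2,4}; Y {2,3,4,7,8}->{7,8}
So after constraint 1: D(Y)={7,8}, size = 2

Answer: 2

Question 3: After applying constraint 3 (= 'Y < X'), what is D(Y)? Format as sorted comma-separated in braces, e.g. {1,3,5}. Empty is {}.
Answer: {}

Derivation:
Constraint 1 (X + V = Y) on D(X)={3,6,8,9} D(V)={2,3,4,6,7,8} D(Y)={2,3,4,7,8}: X {3,6,8,9}->{3,6}; V {2,3,4,6,7,8}->{2,4}; Y {2,3,4,7,8}->{7,8}
Constraint 2 (Z + V = X) on D(Z)={2,3,5,6} D(V)={2,4} D(X)={3,6}: Z {2,3,5,6}->{2}; V {2,4}->{4}; X {3,6}->{6}
Constraint 3 (Y < X) on D(Y)={7,8} D(X)={6}: Y {7,8}->{}; X {6}->{}
So after constraint 3: D(Y) = {}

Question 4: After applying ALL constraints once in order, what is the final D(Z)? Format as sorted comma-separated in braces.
Answer: {2}

Derivation:
Constraint 1 (X + V = Y) on D(X)={3,6,8,9} D(V)={2,3,4,6,7,8} D(Y)={2,3,4,7,8}: X {3,6,8,9}->{3,6}; V {2,3,4,6,7,8}->{2,4}; Y {2,3,4,7,8}->{7,8}
Constraint 2 (Z + V = X) on D(Z)={2,3,5,6} D(V)={2,4} D(X)={3,6}: Z {2,3,5,6}->{2}; V {2,4}->{4}; X {3,6}->{6}
Constraint 3 (Y < X) on D(Y)={7,8} D(X)={6}: Y {7,8}->{}; X {6}->{}
So after all 3 constraints: D(Z) = {2}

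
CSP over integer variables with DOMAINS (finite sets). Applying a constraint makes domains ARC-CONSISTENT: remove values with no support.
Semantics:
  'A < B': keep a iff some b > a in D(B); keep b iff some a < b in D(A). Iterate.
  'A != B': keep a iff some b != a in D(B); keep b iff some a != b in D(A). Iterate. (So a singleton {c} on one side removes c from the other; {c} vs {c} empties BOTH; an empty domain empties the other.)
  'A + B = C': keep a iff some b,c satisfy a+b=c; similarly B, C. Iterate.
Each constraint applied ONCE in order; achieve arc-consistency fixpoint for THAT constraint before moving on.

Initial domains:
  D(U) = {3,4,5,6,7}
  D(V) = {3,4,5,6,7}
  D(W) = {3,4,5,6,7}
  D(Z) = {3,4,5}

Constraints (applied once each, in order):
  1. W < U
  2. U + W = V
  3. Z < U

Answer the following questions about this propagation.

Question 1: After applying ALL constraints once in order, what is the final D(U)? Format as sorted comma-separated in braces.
Answer: {4}

Derivation:
Constraint 1 (W < U) on D(W)={3,4,5,6,7} D(U)={3,4,5,6,7}: W {3,4,5,6,7}->{3,4,5,6}; U {3,4,5,6,7}->{4,5,6,7}
Constraint 2 (U + W = V) on D(U)={4,5,6,7} D(W)={3,4,5,6} D(V)={3,4,5,6,7}: U {4,5,6,7}->{4}; W {3,4,5,6}->{3}; V {3,4,5,6,7}->{7}
Constraint 3 (Z < U) on D(Z)={3,4,5} D(U)={4}: Z {3,4,5}->{3}
So after all 3 constraints: D(U) = {4}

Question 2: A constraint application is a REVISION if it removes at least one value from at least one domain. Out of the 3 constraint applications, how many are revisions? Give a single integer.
Constraint 1 (W < U) on D(W)={3,4,5,6,7} D(U)={3,4,5,6,7}: W {3,4,5,6,7}->{3,4,5,6}; U {3,4,5,6,7}->{4,5,6,7} => REVISION
Constraint 2 (U + W = V) on D(U)={4,5,6,7} D(W)={3,4,5,6} D(V)={3,4,5,6,7}: U {4,5,6,7}->{4}; W {3,4,5,6}->{3}; V {3,4,5,6,7}->{7} => REVISION
Constraint 3 (Z < U) on D(Z)={3,4,5} D(U)={4}: Z {3,4,5}->{3} => REVISION
Total revisions = 3

Answer: 3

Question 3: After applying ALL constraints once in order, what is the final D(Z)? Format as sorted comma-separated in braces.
Answer: {3}

Derivation:
Constraint 1 (W < U) on D(W)={3,4,5,6,7} D(U)={3,4,5,6,7}: W {3,4,5,6,7}->{3,4,5,6}; U {3,4,5,6,7}->{4,5,6,7}
Constraint 2 (U + W = V) on D(U)={4,5,6,7} D(W)={3,4,5,6} D(V)={3,4,5,6,7}: U {4,5,6,7}->{4}; W {3,4,5,6}->{3}; V {3,4,5,6,7}->{7}
Constraint 3 (Z < U) on D(Z)={3,4,5} D(U)={4}: Z {3,4,5}->{3}
So after all 3 constraints: D(Z) = {3}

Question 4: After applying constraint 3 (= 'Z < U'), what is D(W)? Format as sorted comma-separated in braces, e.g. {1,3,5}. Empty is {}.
Constraint 1 (W < U) on D(W)={3,4,5,6,7} D(U)={3,4,5,6,7}: W {3,4,5,6,7}->{3,4,5,6}; U {3,4,5,6,7}->{4,5,6,7}
Constraint 2 (U + W = V) on D(U)={4,5,6,7} D(W)={3,4,5,6} D(V)={3,4,5,6,7}: U {4,5,6,7}->{4}; W {3,4,5,6}->{3}; V {3,4,5,6,7}->{7}
Constraint 3 (Z < U) on D(Z)={3,4,5} D(U)={4}: Z {3,4,5}->{3}
So after constraint 3: D(W) = {3}

Answer: {3}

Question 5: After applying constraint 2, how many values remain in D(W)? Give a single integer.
Answer: 1

Derivation:
Constraint 1 (W < U) on D(W)={3,4,5,6,7} D(U)={3,4,5,6,7}: W {3,4,5,6,7}->{3,4,5,6}; U {3,4,5,6,7}->{4,5,6,7}
Constraint 2 (U + W = V) on D(U)={4,5,6,7} D(W)={3,4,5,6} D(V)={3,4,5,6,7}: U {4,5,6,7}->{4}; W {3,4,5,6}->{3}; V {3,4,5,6,7}->{7}
So after constraint 2: D(W)={3}, size = 1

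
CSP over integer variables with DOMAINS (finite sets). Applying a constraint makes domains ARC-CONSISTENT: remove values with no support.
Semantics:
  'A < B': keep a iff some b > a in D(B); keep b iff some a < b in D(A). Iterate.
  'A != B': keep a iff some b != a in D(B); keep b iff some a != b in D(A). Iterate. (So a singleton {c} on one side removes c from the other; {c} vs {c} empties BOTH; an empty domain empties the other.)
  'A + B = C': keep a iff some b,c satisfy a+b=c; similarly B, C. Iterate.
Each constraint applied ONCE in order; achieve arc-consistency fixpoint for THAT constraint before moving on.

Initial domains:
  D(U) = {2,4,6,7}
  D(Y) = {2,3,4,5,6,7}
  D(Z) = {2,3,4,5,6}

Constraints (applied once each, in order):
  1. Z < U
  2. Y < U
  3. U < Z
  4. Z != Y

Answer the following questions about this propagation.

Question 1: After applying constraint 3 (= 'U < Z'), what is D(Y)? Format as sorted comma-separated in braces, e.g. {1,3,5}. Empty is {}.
Constraint 1 (Z < U) on D(Z)={2,3,4,5,6} D(U)={2,4,6,7}: U {2,4,6,7}->{4,6,7}
Constraint 2 (Y < U) on D(Y)={2,3,4,5,6,7} D(U)={4,6,7}: Y {2,3,4,5,6,7}->{2,3,4,5,6}
Constraint 3 (U < Z) on D(U)={4,6,7} D(Z)={2,3,4,5,6}: U {4,6,7}->{4}; Z {2,3,4,5,6}->{5,6}
So after constraint 3: D(Y) = {2,3,4,5,6}

Answer: {2,3,4,5,6}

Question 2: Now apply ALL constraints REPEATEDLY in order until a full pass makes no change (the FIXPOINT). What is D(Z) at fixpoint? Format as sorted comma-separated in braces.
pass 0 (initial): D(Z)={2,3,4,5,6}
pass 1: U {2,4,6,7}->{4}; Y {2,3,4,5,6,7}->{2,3,4,5,6}; Z {2,3,4,5,6}->{5,6}
pass 2: U {4}->{}; Y {2,3,4,5,6}->{}; Z {5,6}->{}
pass 3: no change
Fixpoint after 3 passes: D(Z) = {}

Answer: {}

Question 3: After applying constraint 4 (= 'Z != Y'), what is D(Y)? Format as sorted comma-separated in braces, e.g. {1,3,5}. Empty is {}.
Constraint 1 (Z < U) on D(Z)={2,3,4,5,6} D(U)={2,4,6,7}: U {2,4,6,7}->{4,6,7}
Constraint 2 (Y < U) on D(Y)={2,3,4,5,6,7} D(U)={4,6,7}: Y {2,3,4,5,6,7}->{2,3,4,5,6}
Constraint 3 (U < Z) on D(U)={4,6,7} D(Z)={2,3,4,5,6}: U {4,6,7}->{4}; Z {2,3,4,5,6}->{5,6}
Constraint 4 (Z != Y) on D(Z)={5,6} D(Y)={2,3,4,5,6}: no change
So after constraint 4: D(Y) = {2,3,4,5,6}

Answer: {2,3,4,5,6}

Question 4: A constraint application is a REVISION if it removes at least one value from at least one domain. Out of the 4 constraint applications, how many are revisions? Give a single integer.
Answer: 3

Derivation:
Constraint 1 (Z < U) on D(Z)={2,3,4,5,6} D(U)={2,4,6,7}: U {2,4,6,7}->{4,6,7} => REVISION
Constraint 2 (Y < U) on D(Y)={2,3,4,5,6,7} D(U)={4,6,7}: Y {2,3,4,5,6,7}->{2,3,4,5,6} => REVISION
Constraint 3 (U < Z) on D(U)={4,6,7} D(Z)={2,3,4,5,6}: U {4,6,7}->{4}; Z {2,3,4,5,6}->{5,6} => REVISION
Constraint 4 (Z != Y) on D(Z)={5,6} D(Y)={2,3,4,5,6}: no change => not a revision
Total revisions = 3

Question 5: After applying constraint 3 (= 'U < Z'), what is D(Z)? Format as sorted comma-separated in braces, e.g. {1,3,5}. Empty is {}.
Answer: {5,6}

Derivation:
Constraint 1 (Z < U) on D(Z)={2,3,4,5,6} D(U)={2,4,6,7}: U {2,4,6,7}->{4,6,7}
Constraint 2 (Y < U) on D(Y)={2,3,4,5,6,7} D(U)={4,6,7}: Y {2,3,4,5,6,7}->{2,3,4,5,6}
Constraint 3 (U < Z) on D(U)={4,6,7} D(Z)={2,3,4,5,6}: U {4,6,7}->{4}; Z {2,3,4,5,6}->{5,6}
So after constraint 3: D(Z) = {5,6}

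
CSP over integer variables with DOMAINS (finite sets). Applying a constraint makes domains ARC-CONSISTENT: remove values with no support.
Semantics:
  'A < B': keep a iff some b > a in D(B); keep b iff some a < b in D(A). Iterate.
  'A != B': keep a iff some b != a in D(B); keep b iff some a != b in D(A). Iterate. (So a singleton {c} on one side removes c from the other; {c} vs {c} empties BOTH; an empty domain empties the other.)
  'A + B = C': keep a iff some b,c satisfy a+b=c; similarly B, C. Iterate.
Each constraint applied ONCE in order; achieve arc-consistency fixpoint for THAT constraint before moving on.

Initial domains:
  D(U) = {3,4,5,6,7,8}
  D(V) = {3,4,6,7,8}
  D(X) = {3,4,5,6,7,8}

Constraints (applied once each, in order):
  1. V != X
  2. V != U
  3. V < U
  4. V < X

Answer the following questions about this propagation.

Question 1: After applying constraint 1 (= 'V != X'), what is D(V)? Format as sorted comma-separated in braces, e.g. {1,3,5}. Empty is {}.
Answer: {3,4,6,7,8}

Derivation:
Constraint 1 (V != X) on D(V)={3,4,6,7,8} D(X)={3,4,5,6,7,8}: no change
So after constraint 1: D(V) = {3,4,6,7,8}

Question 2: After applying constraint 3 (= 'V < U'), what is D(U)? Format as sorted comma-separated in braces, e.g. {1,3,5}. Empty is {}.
Constraint 1 (V != X) on D(V)={3,4,6,7,8} D(X)={3,4,5,6,7,8}: no change
Constraint 2 (V != U) on D(V)={3,4,6,7,8} D(U)={3,4,5,6,7,8}: no change
Constraint 3 (V < U) on D(V)={3,4,6,7,8} D(U)={3,4,5,6,7,8}: V {3,4,6,7,8}->{3,4,6,7}; U {3,4,5,6,7,8}->{4,5,6,7,8}
So after constraint 3: D(U) = {4,5,6,7,8}

Answer: {4,5,6,7,8}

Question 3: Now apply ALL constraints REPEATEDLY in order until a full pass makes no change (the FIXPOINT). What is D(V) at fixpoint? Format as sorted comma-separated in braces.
Answer: {3,4,6,7}

Derivation:
pass 0 (initial): D(V)={3,4,6,7,8}
pass 1: U {3,4,5,6,7,8}->{4,5,6,7,8}; V {3,4,6,7,8}->{3,4,6,7}; X {3,4,5,6,7,8}->{4,5,6,7,8}
pass 2: no change
Fixpoint after 2 passes: D(V) = {3,4,6,7}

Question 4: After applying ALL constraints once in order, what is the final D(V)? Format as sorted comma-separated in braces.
Answer: {3,4,6,7}

Derivation:
Constraint 1 (V != X) on D(V)={3,4,6,7,8} D(X)={3,4,5,6,7,8}: no change
Constraint 2 (V != U) on D(V)={3,4,6,7,8} D(U)={3,4,5,6,7,8}: no change
Constraint 3 (V < U) on D(V)={3,4,6,7,8} D(U)={3,4,5,6,7,8}: V {3,4,6,7,8}->{3,4,6,7}; U {3,4,5,6,7,8}->{4,5,6,7,8}
Constraint 4 (V < X) on D(V)={3,4,6,7} D(X)={3,4,5,6,7,8}: X {3,4,5,6,7,8}->{4,5,6,7,8}
So after all 4 constraints: D(V) = {3,4,6,7}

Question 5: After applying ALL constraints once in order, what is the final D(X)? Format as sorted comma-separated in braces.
Constraint 1 (V != X) on D(V)={3,4,6,7,8} D(X)={3,4,5,6,7,8}: no change
Constraint 2 (V != U) on D(V)={3,4,6,7,8} D(U)={3,4,5,6,7,8}: no change
Constraint 3 (V < U) on D(V)={3,4,6,7,8} D(U)={3,4,5,6,7,8}: V {3,4,6,7,8}->{3,4,6,7}; U {3,4,5,6,7,8}->{4,5,6,7,8}
Constraint 4 (V < X) on D(V)={3,4,6,7} D(X)={3,4,5,6,7,8}: X {3,4,5,6,7,8}->{4,5,6,7,8}
So after all 4 constraints: D(X) = {4,5,6,7,8}

Answer: {4,5,6,7,8}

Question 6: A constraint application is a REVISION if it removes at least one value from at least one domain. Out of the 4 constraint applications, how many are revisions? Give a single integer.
Answer: 2

Derivation:
Constraint 1 (V != X) on D(V)={3,4,6,7,8} D(X)={3,4,5,6,7,8}: no change => not a revision
Constraint 2 (V != U) on D(V)={3,4,6,7,8} D(U)={3,4,5,6,7,8}: no change => not a revision
Constraint 3 (V < U) on D(V)={3,4,6,7,8} D(U)={3,4,5,6,7,8}: V {3,4,6,7,8}->{3,4,6,7}; U {3,4,5,6,7,8}->{4,5,6,7,8} => REVISION
Constraint 4 (V < X) on D(V)={3,4,6,7} D(X)={3,4,5,6,7,8}: X {3,4,5,6,7,8}->{4,5,6,7,8} => REVISION
Total revisions = 2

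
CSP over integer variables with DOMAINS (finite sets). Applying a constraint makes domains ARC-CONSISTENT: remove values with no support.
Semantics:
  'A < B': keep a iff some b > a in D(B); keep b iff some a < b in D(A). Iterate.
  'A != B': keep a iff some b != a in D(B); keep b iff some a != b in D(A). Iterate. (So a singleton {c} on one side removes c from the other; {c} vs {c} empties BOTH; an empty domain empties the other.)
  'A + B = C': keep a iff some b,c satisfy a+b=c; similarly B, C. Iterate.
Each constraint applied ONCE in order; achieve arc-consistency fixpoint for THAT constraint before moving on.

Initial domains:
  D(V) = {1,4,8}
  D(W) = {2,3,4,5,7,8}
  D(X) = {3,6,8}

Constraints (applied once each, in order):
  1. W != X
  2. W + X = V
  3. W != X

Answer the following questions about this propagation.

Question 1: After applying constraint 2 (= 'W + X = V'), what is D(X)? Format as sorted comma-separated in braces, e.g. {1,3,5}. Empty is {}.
Answer: {3,6}

Derivation:
Constraint 1 (W != X) on D(W)={2,3,4,5,7,8} D(X)={3,6,8}: no change
Constraint 2 (W + X = V) on D(W)={2,3,4,5,7,8} D(X)={3,6,8} D(V)={1,4,8}: W {2,3,4,5,7,8}->{2,5}; X {3,6,8}->{3,6}; V {1,4,8}->{8}
So after constraint 2: D(X) = {3,6}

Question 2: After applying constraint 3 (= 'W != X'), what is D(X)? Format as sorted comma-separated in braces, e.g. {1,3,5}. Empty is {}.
Answer: {3,6}

Derivation:
Constraint 1 (W != X) on D(W)={2,3,4,5,7,8} D(X)={3,6,8}: no change
Constraint 2 (W + X = V) on D(W)={2,3,4,5,7,8} D(X)={3,6,8} D(V)={1,4,8}: W {2,3,4,5,7,8}->{2,5}; X {3,6,8}->{3,6}; V {1,4,8}->{8}
Constraint 3 (W != X) on D(W)={2,5} D(X)={3,6}: no change
So after constraint 3: D(X) = {3,6}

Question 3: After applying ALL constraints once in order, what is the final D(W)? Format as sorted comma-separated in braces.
Constraint 1 (W != X) on D(W)={2,3,4,5,7,8} D(X)={3,6,8}: no change
Constraint 2 (W + X = V) on D(W)={2,3,4,5,7,8} D(X)={3,6,8} D(V)={1,4,8}: W {2,3,4,5,7,8}->{2,5}; X {3,6,8}->{3,6}; V {1,4,8}->{8}
Constraint 3 (W != X) on D(W)={2,5} D(X)={3,6}: no change
So after all 3 constraints: D(W) = {2,5}

Answer: {2,5}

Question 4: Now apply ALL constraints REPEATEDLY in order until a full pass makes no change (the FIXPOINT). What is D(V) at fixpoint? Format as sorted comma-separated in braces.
Answer: {8}

Derivation:
pass 0 (initial): D(V)={1,4,8}
pass 1: V {1,4,8}->{8}; W {2,3,4,5,7,8}->{2,5}; X {3,6,8}->{3,6}
pass 2: no change
Fixpoint after 2 passes: D(V) = {8}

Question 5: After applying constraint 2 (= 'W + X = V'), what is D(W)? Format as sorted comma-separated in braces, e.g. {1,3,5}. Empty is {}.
Answer: {2,5}

Derivation:
Constraint 1 (W != X) on D(W)={2,3,4,5,7,8} D(X)={3,6,8}: no change
Constraint 2 (W + X = V) on D(W)={2,3,4,5,7,8} D(X)={3,6,8} D(V)={1,4,8}: W {2,3,4,5,7,8}->{2,5}; X {3,6,8}->{3,6}; V {1,4,8}->{8}
So after constraint 2: D(W) = {2,5}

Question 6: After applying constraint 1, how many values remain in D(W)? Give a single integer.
Constraint 1 (W != X) on D(W)={2,3,4,5,7,8} D(X)={3,6,8}: no change
So after constraint 1: D(W)={2,3,4,5,7,8}, size = 6

Answer: 6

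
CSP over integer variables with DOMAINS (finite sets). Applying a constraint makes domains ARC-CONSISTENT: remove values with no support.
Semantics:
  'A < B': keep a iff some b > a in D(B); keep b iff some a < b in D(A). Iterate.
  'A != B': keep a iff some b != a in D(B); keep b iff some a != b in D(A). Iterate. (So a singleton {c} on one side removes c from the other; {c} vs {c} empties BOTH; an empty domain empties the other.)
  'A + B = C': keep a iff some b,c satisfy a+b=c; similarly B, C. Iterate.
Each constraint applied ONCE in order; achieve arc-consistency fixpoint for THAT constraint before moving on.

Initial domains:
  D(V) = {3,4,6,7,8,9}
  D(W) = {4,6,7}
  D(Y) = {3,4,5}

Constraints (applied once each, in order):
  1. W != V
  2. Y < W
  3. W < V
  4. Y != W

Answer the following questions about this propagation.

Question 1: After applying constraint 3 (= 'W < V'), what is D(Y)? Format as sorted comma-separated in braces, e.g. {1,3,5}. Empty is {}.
Constraint 1 (W != V) on D(W)={4,6,7} D(V)={3,4,6,7,8,9}: no change
Constraint 2 (Y < W) on D(Y)={3,4,5} D(W)={4,6,7}: no change
Constraint 3 (W < V) on D(W)={4,6,7} D(V)={3,4,6,7,8,9}: V {3,4,6,7,8,9}->{6,7,8,9}
So after constraint 3: D(Y) = {3,4,5}

Answer: {3,4,5}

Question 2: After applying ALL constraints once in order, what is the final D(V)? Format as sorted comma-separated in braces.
Constraint 1 (W != V) on D(W)={4,6,7} D(V)={3,4,6,7,8,9}: no change
Constraint 2 (Y < W) on D(Y)={3,4,5} D(W)={4,6,7}: no change
Constraint 3 (W < V) on D(W)={4,6,7} D(V)={3,4,6,7,8,9}: V {3,4,6,7,8,9}->{6,7,8,9}
Constraint 4 (Y != W) on D(Y)={3,4,5} D(W)={4,6,7}: no change
So after all 4 constraints: D(V) = {6,7,8,9}

Answer: {6,7,8,9}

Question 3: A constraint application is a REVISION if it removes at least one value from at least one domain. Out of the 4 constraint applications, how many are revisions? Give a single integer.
Constraint 1 (W != V) on D(W)={4,6,7} D(V)={3,4,6,7,8,9}: no change => not a revision
Constraint 2 (Y < W) on D(Y)={3,4,5} D(W)={4,6,7}: no change => not a revision
Constraint 3 (W < V) on D(W)={4,6,7} D(V)={3,4,6,7,8,9}: V {3,4,6,7,8,9}->{6,7,8,9} => REVISION
Constraint 4 (Y != W) on D(Y)={3,4,5} D(W)={4,6,7}: no change => not a revision
Total revisions = 1

Answer: 1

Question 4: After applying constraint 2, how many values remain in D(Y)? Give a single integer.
Answer: 3

Derivation:
Constraint 1 (W != V) on D(W)={4,6,7} D(V)={3,4,6,7,8,9}: no change
Constraint 2 (Y < W) on D(Y)={3,4,5} D(W)={4,6,7}: no change
So after constraint 2: D(Y)={3,4,5}, size = 3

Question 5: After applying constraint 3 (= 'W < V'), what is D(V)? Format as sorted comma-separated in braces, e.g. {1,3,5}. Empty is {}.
Constraint 1 (W != V) on D(W)={4,6,7} D(V)={3,4,6,7,8,9}: no change
Constraint 2 (Y < W) on D(Y)={3,4,5} D(W)={4,6,7}: no change
Constraint 3 (W < V) on D(W)={4,6,7} D(V)={3,4,6,7,8,9}: V {3,4,6,7,8,9}->{6,7,8,9}
So after constraint 3: D(V) = {6,7,8,9}

Answer: {6,7,8,9}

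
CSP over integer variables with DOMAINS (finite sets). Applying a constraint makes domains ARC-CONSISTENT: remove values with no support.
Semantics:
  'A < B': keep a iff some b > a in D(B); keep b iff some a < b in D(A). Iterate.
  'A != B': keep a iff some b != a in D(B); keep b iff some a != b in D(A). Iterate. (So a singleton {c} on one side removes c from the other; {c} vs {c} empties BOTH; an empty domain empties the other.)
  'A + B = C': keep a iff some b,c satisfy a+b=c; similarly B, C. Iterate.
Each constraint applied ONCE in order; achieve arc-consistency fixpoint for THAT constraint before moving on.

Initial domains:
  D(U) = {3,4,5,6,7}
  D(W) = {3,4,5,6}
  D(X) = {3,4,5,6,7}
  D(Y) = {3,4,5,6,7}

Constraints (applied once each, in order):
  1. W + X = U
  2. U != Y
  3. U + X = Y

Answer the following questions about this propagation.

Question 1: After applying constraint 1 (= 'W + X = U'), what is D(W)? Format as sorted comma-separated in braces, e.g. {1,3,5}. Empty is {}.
Answer: {3,4}

Derivation:
Constraint 1 (W + X = U) on D(W)={3,4,5,6} D(X)={3,4,5,6,7} D(U)={3,4,5,6,7}: W {3,4,5,6}->{3,4}; X {3,4,5,6,7}->{3,4}; U {3,4,5,6,7}->{6,7}
So after constraint 1: D(W) = {3,4}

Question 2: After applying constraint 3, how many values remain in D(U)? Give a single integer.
Answer: 0

Derivation:
Constraint 1 (W + X = U) on D(W)={3,4,5,6} D(X)={3,4,5,6,7} D(U)={3,4,5,6,7}: W {3,4,5,6}->{3,4}; X {3,4,5,6,7}->{3,4}; U {3,4,5,6,7}->{6,7}
Constraint 2 (U != Y) on D(U)={6,7} D(Y)={3,4,5,6,7}: no change
Constraint 3 (U + X = Y) on D(U)={6,7} D(X)={3,4} D(Y)={3,4,5,6,7}: U {6,7}->{}; X {3,4}->{}; Y {3,4,5,6,7}->{}
So after constraint 3: D(U)={}, size = 0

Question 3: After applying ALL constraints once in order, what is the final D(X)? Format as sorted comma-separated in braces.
Constraint 1 (W + X = U) on D(W)={3,4,5,6} D(X)={3,4,5,6,7} D(U)={3,4,5,6,7}: W {3,4,5,6}->{3,4}; X {3,4,5,6,7}->{3,4}; U {3,4,5,6,7}->{6,7}
Constraint 2 (U != Y) on D(U)={6,7} D(Y)={3,4,5,6,7}: no change
Constraint 3 (U + X = Y) on D(U)={6,7} D(X)={3,4} D(Y)={3,4,5,6,7}: U {6,7}->{}; X {3,4}->{}; Y {3,4,5,6,7}->{}
So after all 3 constraints: D(X) = {}

Answer: {}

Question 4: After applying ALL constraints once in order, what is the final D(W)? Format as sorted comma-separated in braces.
Answer: {3,4}

Derivation:
Constraint 1 (W + X = U) on D(W)={3,4,5,6} D(X)={3,4,5,6,7} D(U)={3,4,5,6,7}: W {3,4,5,6}->{3,4}; X {3,4,5,6,7}->{3,4}; U {3,4,5,6,7}->{6,7}
Constraint 2 (U != Y) on D(U)={6,7} D(Y)={3,4,5,6,7}: no change
Constraint 3 (U + X = Y) on D(U)={6,7} D(X)={3,4} D(Y)={3,4,5,6,7}: U {6,7}->{}; X {3,4}->{}; Y {3,4,5,6,7}->{}
So after all 3 constraints: D(W) = {3,4}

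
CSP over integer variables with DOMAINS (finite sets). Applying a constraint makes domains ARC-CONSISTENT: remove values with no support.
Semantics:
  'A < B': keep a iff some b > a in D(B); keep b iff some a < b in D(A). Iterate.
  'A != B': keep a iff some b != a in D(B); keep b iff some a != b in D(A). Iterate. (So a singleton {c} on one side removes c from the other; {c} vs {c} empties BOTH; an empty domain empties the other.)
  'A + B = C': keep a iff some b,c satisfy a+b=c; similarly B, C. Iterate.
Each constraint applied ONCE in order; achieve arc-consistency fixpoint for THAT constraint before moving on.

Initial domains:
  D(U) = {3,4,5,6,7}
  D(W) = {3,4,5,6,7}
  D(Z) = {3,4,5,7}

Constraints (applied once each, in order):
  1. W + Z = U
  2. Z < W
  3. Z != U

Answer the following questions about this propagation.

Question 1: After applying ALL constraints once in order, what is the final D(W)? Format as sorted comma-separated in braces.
Constraint 1 (W + Z = U) on D(W)={3,4,5,6,7} D(Z)={3,4,5,7} D(U)={3,4,5,6,7}: W {3,4,5,6,7}->{3,4}; Z {3,4,5,7}->{3,4}; U {3,4,5,6,7}->{6,7}
Constraint 2 (Z < W) on D(Z)={3,4} D(W)={3,4}: Z {3,4}->{3}; W {3,4}->{4}
Constraint 3 (Z != U) on D(Z)={3} D(U)={6,7}: no change
So after all 3 constraints: D(W) = {4}

Answer: {4}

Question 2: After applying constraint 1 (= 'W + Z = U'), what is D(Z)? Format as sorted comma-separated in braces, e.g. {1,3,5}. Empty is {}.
Answer: {3,4}

Derivation:
Constraint 1 (W + Z = U) on D(W)={3,4,5,6,7} D(Z)={3,4,5,7} D(U)={3,4,5,6,7}: W {3,4,5,6,7}->{3,4}; Z {3,4,5,7}->{3,4}; U {3,4,5,6,7}->{6,7}
So after constraint 1: D(Z) = {3,4}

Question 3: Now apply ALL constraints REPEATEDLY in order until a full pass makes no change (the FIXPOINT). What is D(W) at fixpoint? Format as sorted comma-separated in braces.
pass 0 (initial): D(W)={3,4,5,6,7}
pass 1: U {3,4,5,6,7}->{6,7}; W {3,4,5,6,7}->{4}; Z {3,4,5,7}->{3}
pass 2: U {6,7}->{7}
pass 3: no change
Fixpoint after 3 passes: D(W) = {4}

Answer: {4}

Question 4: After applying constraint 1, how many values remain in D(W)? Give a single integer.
Answer: 2

Derivation:
Constraint 1 (W + Z = U) on D(W)={3,4,5,6,7} D(Z)={3,4,5,7} D(U)={3,4,5,6,7}: W {3,4,5,6,7}->{3,4}; Z {3,4,5,7}->{3,4}; U {3,4,5,6,7}->{6,7}
So after constraint 1: D(W)={3,4}, size = 2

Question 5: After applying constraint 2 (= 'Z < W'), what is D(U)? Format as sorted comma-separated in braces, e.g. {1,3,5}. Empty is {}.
Constraint 1 (W + Z = U) on D(W)={3,4,5,6,7} D(Z)={3,4,5,7} D(U)={3,4,5,6,7}: W {3,4,5,6,7}->{3,4}; Z {3,4,5,7}->{3,4}; U {3,4,5,6,7}->{6,7}
Constraint 2 (Z < W) on D(Z)={3,4} D(W)={3,4}: Z {3,4}->{3}; W {3,4}->{4}
So after constraint 2: D(U) = {6,7}

Answer: {6,7}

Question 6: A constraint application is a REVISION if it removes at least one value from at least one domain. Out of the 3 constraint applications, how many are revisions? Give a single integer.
Constraint 1 (W + Z = U) on D(W)={3,4,5,6,7} D(Z)={3,4,5,7} D(U)={3,4,5,6,7}: W {3,4,5,6,7}->{3,4}; Z {3,4,5,7}->{3,4}; U {3,4,5,6,7}->{6,7} => REVISION
Constraint 2 (Z < W) on D(Z)={3,4} D(W)={3,4}: Z {3,4}->{3}; W {3,4}->{4} => REVISION
Constraint 3 (Z != U) on D(Z)={3} D(U)={6,7}: no change => not a revision
Total revisions = 2

Answer: 2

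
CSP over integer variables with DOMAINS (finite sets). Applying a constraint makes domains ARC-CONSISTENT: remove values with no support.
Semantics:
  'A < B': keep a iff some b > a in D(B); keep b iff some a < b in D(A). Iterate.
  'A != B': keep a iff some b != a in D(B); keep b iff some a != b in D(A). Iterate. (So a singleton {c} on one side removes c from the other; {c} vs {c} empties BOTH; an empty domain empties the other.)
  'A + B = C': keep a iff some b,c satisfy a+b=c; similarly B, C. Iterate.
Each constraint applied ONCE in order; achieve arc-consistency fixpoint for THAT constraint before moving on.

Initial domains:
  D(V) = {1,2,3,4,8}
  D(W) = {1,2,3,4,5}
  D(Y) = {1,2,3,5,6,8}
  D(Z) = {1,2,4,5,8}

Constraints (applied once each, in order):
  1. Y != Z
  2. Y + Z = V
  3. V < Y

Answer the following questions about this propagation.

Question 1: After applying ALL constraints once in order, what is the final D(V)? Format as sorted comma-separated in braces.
Constraint 1 (Y != Z) on D(Y)={1,2,3,5,6,8} D(Z)={1,2,4,5,8}: no change
Constraint 2 (Y + Z = V) on D(Y)={1,2,3,5,6,8} D(Z)={1,2,4,5,8} D(V)={1,2,3,4,8}: Y {1,2,3,5,6,8}->{1,2,3,6}; Z {1,2,4,5,8}->{1,2,5}; V {1,2,3,4,8}->{2,3,4,8}
Constraint 3 (V < Y) on D(V)={2,3,4,8} D(Y)={1,2,3,6}: V {2,3,4,8}->{2,3,4}; Y {1,2,3,6}->{3,6}
So after all 3 constraints: D(V) = {2,3,4}

Answer: {2,3,4}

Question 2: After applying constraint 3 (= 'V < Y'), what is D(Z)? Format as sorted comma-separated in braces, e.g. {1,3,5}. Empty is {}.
Answer: {1,2,5}

Derivation:
Constraint 1 (Y != Z) on D(Y)={1,2,3,5,6,8} D(Z)={1,2,4,5,8}: no change
Constraint 2 (Y + Z = V) on D(Y)={1,2,3,5,6,8} D(Z)={1,2,4,5,8} D(V)={1,2,3,4,8}: Y {1,2,3,5,6,8}->{1,2,3,6}; Z {1,2,4,5,8}->{1,2,5}; V {1,2,3,4,8}->{2,3,4,8}
Constraint 3 (V < Y) on D(V)={2,3,4,8} D(Y)={1,2,3,6}: V {2,3,4,8}->{2,3,4}; Y {1,2,3,6}->{3,6}
So after constraint 3: D(Z) = {1,2,5}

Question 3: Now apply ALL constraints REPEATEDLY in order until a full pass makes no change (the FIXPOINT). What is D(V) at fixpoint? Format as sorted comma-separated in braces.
Answer: {}

Derivation:
pass 0 (initial): D(V)={1,2,3,4,8}
pass 1: V {1,2,3,4,8}->{2,3,4}; Y {1,2,3,5,6,8}->{3,6}; Z {1,2,4,5,8}->{1,2,5}
pass 2: V {2,3,4}->{}; Y {3,6}->{}; Z {1,2,5}->{1}
pass 3: Z {1}->{}
pass 4: no change
Fixpoint after 4 passes: D(V) = {}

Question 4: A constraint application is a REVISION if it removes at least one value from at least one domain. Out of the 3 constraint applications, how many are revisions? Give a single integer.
Constraint 1 (Y != Z) on D(Y)={1,2,3,5,6,8} D(Z)={1,2,4,5,8}: no change => not a revision
Constraint 2 (Y + Z = V) on D(Y)={1,2,3,5,6,8} D(Z)={1,2,4,5,8} D(V)={1,2,3,4,8}: Y {1,2,3,5,6,8}->{1,2,3,6}; Z {1,2,4,5,8}->{1,2,5}; V {1,2,3,4,8}->{2,3,4,8} => REVISION
Constraint 3 (V < Y) on D(V)={2,3,4,8} D(Y)={1,2,3,6}: V {2,3,4,8}->{2,3,4}; Y {1,2,3,6}->{3,6} => REVISION
Total revisions = 2

Answer: 2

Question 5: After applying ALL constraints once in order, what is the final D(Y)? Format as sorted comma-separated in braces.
Constraint 1 (Y != Z) on D(Y)={1,2,3,5,6,8} D(Z)={1,2,4,5,8}: no change
Constraint 2 (Y + Z = V) on D(Y)={1,2,3,5,6,8} D(Z)={1,2,4,5,8} D(V)={1,2,3,4,8}: Y {1,2,3,5,6,8}->{1,2,3,6}; Z {1,2,4,5,8}->{1,2,5}; V {1,2,3,4,8}->{2,3,4,8}
Constraint 3 (V < Y) on D(V)={2,3,4,8} D(Y)={1,2,3,6}: V {2,3,4,8}->{2,3,4}; Y {1,2,3,6}->{3,6}
So after all 3 constraints: D(Y) = {3,6}

Answer: {3,6}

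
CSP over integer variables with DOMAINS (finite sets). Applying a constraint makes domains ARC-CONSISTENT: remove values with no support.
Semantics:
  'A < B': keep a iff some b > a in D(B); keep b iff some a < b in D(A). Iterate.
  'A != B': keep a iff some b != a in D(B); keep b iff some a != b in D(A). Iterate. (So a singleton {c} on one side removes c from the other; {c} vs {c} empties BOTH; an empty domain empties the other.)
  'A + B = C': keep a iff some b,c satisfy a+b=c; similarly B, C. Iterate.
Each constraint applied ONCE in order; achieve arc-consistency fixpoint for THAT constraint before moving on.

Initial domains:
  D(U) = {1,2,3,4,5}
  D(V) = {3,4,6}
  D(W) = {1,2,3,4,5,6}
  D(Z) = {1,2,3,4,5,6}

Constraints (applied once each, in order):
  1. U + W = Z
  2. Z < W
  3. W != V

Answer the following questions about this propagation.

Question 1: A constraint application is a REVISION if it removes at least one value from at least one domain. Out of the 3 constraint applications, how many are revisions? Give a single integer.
Answer: 2

Derivation:
Constraint 1 (U + W = Z) on D(U)={1,2,3,4,5} D(W)={1,2,3,4,5,6} D(Z)={1,2,3,4,5,6}: W {1,2,3,4,5,6}->{1,2,3,4,5}; Z {1,2,3,4,5,6}->{2,3,4,5,6} => REVISION
Constraint 2 (Z < W) on D(Z)={2,3,4,5,6} D(W)={1,2,3,4,5}: Z {2,3,4,5,6}->{2,3,4}; W {1,2,3,4,5}->{3,4,5} => REVISION
Constraint 3 (W != V) on D(W)={3,4,5} D(V)={3,4,6}: no change => not a revision
Total revisions = 2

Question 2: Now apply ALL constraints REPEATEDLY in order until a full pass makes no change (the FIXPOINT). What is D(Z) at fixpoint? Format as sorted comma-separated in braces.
Answer: {}

Derivation:
pass 0 (initial): D(Z)={1,2,3,4,5,6}
pass 1: W {1,2,3,4,5,6}->{3,4,5}; Z {1,2,3,4,5,6}->{2,3,4}
pass 2: U {1,2,3,4,5}->{1}; V {3,4,6}->{}; W {3,4,5}->{}; Z {2,3,4}->{}
pass 3: U {1}->{}
pass 4: no change
Fixpoint after 4 passes: D(Z) = {}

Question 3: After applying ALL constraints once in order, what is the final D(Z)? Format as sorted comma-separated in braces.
Answer: {2,3,4}

Derivation:
Constraint 1 (U + W = Z) on D(U)={1,2,3,4,5} D(W)={1,2,3,4,5,6} D(Z)={1,2,3,4,5,6}: W {1,2,3,4,5,6}->{1,2,3,4,5}; Z {1,2,3,4,5,6}->{2,3,4,5,6}
Constraint 2 (Z < W) on D(Z)={2,3,4,5,6} D(W)={1,2,3,4,5}: Z {2,3,4,5,6}->{2,3,4}; W {1,2,3,4,5}->{3,4,5}
Constraint 3 (W != V) on D(W)={3,4,5} D(V)={3,4,6}: no change
So after all 3 constraints: D(Z) = {2,3,4}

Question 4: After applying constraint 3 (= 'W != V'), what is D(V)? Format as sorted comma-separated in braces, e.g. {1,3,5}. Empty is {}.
Constraint 1 (U + W = Z) on D(U)={1,2,3,4,5} D(W)={1,2,3,4,5,6} D(Z)={1,2,3,4,5,6}: W {1,2,3,4,5,6}->{1,2,3,4,5}; Z {1,2,3,4,5,6}->{2,3,4,5,6}
Constraint 2 (Z < W) on D(Z)={2,3,4,5,6} D(W)={1,2,3,4,5}: Z {2,3,4,5,6}->{2,3,4}; W {1,2,3,4,5}->{3,4,5}
Constraint 3 (W != V) on D(W)={3,4,5} D(V)={3,4,6}: no change
So after constraint 3: D(V) = {3,4,6}

Answer: {3,4,6}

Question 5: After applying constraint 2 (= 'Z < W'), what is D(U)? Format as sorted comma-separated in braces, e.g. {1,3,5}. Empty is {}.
Answer: {1,2,3,4,5}

Derivation:
Constraint 1 (U + W = Z) on D(U)={1,2,3,4,5} D(W)={1,2,3,4,5,6} D(Z)={1,2,3,4,5,6}: W {1,2,3,4,5,6}->{1,2,3,4,5}; Z {1,2,3,4,5,6}->{2,3,4,5,6}
Constraint 2 (Z < W) on D(Z)={2,3,4,5,6} D(W)={1,2,3,4,5}: Z {2,3,4,5,6}->{2,3,4}; W {1,2,3,4,5}->{3,4,5}
So after constraint 2: D(U) = {1,2,3,4,5}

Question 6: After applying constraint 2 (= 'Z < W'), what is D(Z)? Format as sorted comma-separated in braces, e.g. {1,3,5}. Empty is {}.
Constraint 1 (U + W = Z) on D(U)={1,2,3,4,5} D(W)={1,2,3,4,5,6} D(Z)={1,2,3,4,5,6}: W {1,2,3,4,5,6}->{1,2,3,4,5}; Z {1,2,3,4,5,6}->{2,3,4,5,6}
Constraint 2 (Z < W) on D(Z)={2,3,4,5,6} D(W)={1,2,3,4,5}: Z {2,3,4,5,6}->{2,3,4}; W {1,2,3,4,5}->{3,4,5}
So after constraint 2: D(Z) = {2,3,4}

Answer: {2,3,4}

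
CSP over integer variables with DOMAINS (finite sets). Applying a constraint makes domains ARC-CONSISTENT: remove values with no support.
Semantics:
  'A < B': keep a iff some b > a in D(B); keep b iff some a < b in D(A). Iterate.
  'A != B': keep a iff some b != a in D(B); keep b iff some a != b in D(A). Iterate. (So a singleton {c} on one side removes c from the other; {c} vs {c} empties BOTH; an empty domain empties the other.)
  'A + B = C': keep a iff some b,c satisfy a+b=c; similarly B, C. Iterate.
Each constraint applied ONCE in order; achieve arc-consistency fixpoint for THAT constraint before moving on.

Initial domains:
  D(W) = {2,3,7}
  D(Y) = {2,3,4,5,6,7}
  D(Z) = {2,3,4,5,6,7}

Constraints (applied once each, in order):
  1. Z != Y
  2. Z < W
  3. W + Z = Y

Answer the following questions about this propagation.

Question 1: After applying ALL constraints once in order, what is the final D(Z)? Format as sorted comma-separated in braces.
Constraint 1 (Z != Y) on D(Z)={2,3,4,5,6,7} D(Y)={2,3,4,5,6,7}: no change
Constraint 2 (Z < W) on D(Z)={2,3,4,5,6,7} D(W)={2,3,7}: Z {2,3,4,5,6,7}->{2,3,4,5,6}; W {2,3,7}->{3,7}
Constraint 3 (W + Z = Y) on D(W)={3,7} D(Z)={2,3,4,5,6} D(Y)={2,3,4,5,6,7}: W {3,7}->{3}; Z {2,3,4,5,6}->{2,3,4}; Y {2,3,4,5,6,7}->{5,6,7}
So after all 3 constraints: D(Z) = {2,3,4}

Answer: {2,3,4}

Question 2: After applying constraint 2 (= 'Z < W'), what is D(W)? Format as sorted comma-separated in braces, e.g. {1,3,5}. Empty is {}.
Answer: {3,7}

Derivation:
Constraint 1 (Z != Y) on D(Z)={2,3,4,5,6,7} D(Y)={2,3,4,5,6,7}: no change
Constraint 2 (Z < W) on D(Z)={2,3,4,5,6,7} D(W)={2,3,7}: Z {2,3,4,5,6,7}->{2,3,4,5,6}; W {2,3,7}->{3,7}
So after constraint 2: D(W) = {3,7}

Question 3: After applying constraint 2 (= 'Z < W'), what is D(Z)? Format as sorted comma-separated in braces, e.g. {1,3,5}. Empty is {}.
Answer: {2,3,4,5,6}

Derivation:
Constraint 1 (Z != Y) on D(Z)={2,3,4,5,6,7} D(Y)={2,3,4,5,6,7}: no change
Constraint 2 (Z < W) on D(Z)={2,3,4,5,6,7} D(W)={2,3,7}: Z {2,3,4,5,6,7}->{2,3,4,5,6}; W {2,3,7}->{3,7}
So after constraint 2: D(Z) = {2,3,4,5,6}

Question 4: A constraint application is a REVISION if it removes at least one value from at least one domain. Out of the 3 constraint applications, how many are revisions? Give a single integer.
Constraint 1 (Z != Y) on D(Z)={2,3,4,5,6,7} D(Y)={2,3,4,5,6,7}: no change => not a revision
Constraint 2 (Z < W) on D(Z)={2,3,4,5,6,7} D(W)={2,3,7}: Z {2,3,4,5,6,7}->{2,3,4,5,6}; W {2,3,7}->{3,7} => REVISION
Constraint 3 (W + Z = Y) on D(W)={3,7} D(Z)={2,3,4,5,6} D(Y)={2,3,4,5,6,7}: W {3,7}->{3}; Z {2,3,4,5,6}->{2,3,4}; Y {2,3,4,5,6,7}->{5,6,7} => REVISION
Total revisions = 2

Answer: 2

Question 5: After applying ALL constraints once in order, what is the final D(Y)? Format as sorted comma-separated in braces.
Answer: {5,6,7}

Derivation:
Constraint 1 (Z != Y) on D(Z)={2,3,4,5,6,7} D(Y)={2,3,4,5,6,7}: no change
Constraint 2 (Z < W) on D(Z)={2,3,4,5,6,7} D(W)={2,3,7}: Z {2,3,4,5,6,7}->{2,3,4,5,6}; W {2,3,7}->{3,7}
Constraint 3 (W + Z = Y) on D(W)={3,7} D(Z)={2,3,4,5,6} D(Y)={2,3,4,5,6,7}: W {3,7}->{3}; Z {2,3,4,5,6}->{2,3,4}; Y {2,3,4,5,6,7}->{5,6,7}
So after all 3 constraints: D(Y) = {5,6,7}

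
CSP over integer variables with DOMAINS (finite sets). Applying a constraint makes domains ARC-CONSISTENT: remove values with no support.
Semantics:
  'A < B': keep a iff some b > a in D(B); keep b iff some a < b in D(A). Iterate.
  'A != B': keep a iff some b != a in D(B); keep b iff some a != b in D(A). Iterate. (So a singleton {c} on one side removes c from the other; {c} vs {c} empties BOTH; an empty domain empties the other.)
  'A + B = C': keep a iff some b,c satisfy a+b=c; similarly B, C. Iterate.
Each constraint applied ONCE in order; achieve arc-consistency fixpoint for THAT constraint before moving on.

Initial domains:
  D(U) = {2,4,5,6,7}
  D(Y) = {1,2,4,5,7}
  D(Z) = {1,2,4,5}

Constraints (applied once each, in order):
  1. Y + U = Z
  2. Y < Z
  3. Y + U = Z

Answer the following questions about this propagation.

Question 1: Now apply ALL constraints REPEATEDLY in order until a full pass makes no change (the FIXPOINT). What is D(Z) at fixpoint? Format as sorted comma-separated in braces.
pass 0 (initial): D(Z)={1,2,4,5}
pass 1: U {2,4,5,6,7}->{2,4}; Y {1,2,4,5,7}->{1,2}; Z {1,2,4,5}->{4,5}
pass 2: no change
Fixpoint after 2 passes: D(Z) = {4,5}

Answer: {4,5}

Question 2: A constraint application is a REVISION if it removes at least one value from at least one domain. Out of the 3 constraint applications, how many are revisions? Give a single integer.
Constraint 1 (Y + U = Z) on D(Y)={1,2,4,5,7} D(U)={2,4,5,6,7} D(Z)={1,2,4,5}: Y {1,2,4,5,7}->{1,2}; U {2,4,5,6,7}->{2,4}; Z {1,2,4,5}->{4,5} => REVISION
Constraint 2 (Y < Z) on D(Y)={1,2} D(Z)={4,5}: no change => not a revision
Constraint 3 (Y + U = Z) on D(Y)={1,2} D(U)={2,4} D(Z)={4,5}: no change => not a revision
Total revisions = 1

Answer: 1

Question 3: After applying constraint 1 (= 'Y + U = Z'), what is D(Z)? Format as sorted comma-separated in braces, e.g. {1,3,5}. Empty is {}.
Constraint 1 (Y + U = Z) on D(Y)={1,2,4,5,7} D(U)={2,4,5,6,7} D(Z)={1,2,4,5}: Y {1,2,4,5,7}->{1,2}; U {2,4,5,6,7}->{2,4}; Z {1,2,4,5}->{4,5}
So after constraint 1: D(Z) = {4,5}

Answer: {4,5}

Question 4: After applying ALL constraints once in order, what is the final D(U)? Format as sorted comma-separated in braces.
Answer: {2,4}

Derivation:
Constraint 1 (Y + U = Z) on D(Y)={1,2,4,5,7} D(U)={2,4,5,6,7} D(Z)={1,2,4,5}: Y {1,2,4,5,7}->{1,2}; U {2,4,5,6,7}->{2,4}; Z {1,2,4,5}->{4,5}
Constraint 2 (Y < Z) on D(Y)={1,2} D(Z)={4,5}: no change
Constraint 3 (Y + U = Z) on D(Y)={1,2} D(U)={2,4} D(Z)={4,5}: no change
So after all 3 constraints: D(U) = {2,4}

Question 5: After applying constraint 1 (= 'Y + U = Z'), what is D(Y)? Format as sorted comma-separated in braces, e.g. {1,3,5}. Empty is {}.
Constraint 1 (Y + U = Z) on D(Y)={1,2,4,5,7} D(U)={2,4,5,6,7} D(Z)={1,2,4,5}: Y {1,2,4,5,7}->{1,2}; U {2,4,5,6,7}->{2,4}; Z {1,2,4,5}->{4,5}
So after constraint 1: D(Y) = {1,2}

Answer: {1,2}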